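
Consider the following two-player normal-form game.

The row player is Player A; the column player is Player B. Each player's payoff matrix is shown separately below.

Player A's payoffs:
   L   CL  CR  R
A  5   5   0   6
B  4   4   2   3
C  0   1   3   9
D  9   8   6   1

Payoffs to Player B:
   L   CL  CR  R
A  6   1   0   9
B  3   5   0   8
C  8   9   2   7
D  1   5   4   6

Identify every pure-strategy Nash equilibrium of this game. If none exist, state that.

This game has no pure Nash equilibrium.

Player A against L: payoffs 5, 4, 0, 9 → best response D.
Player A against CL: payoffs 5, 4, 1, 8 → best response D.
Player A against CR: payoffs 0, 2, 3, 6 → best response D.
Player A against R: payoffs 6, 3, 9, 1 → best response C.
Player B against A: payoffs 6, 1, 0, 9 → best response R.
Player B against B: payoffs 3, 5, 0, 8 → best response R.
Player B against C: payoffs 8, 9, 2, 7 → best response CL.
Player B against D: payoffs 1, 5, 4, 6 → best response R.
No profile is a mutual best response for all players.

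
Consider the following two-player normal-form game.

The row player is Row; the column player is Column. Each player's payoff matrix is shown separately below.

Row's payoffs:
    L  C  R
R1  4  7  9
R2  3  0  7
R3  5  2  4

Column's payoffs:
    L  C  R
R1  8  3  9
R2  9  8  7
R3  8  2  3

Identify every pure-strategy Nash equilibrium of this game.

(R1, R), (R3, L)

(R1, L): Row can switch to R3 (4 → 5). Not NE.
(R1, C): Column can switch to L (3 → 8). Not NE.
(R1, R): Row gets 9, best alternative 7; Column gets 9, best alternative 8. No profitable deviation — NE.
(R2, L): Row can switch to R1 (3 → 4). Not NE.
(R2, C): Row can switch to R1 (0 → 7). Not NE.
(R2, R): Row can switch to R1 (7 → 9). Not NE.
(R3, L): Row gets 5, best alternative 4; Column gets 8, best alternative 3. No profitable deviation — NE.
(R3, C): Row can switch to R1 (2 → 7). Not NE.
(R3, R): Row can switch to R1 (4 → 9). Not NE.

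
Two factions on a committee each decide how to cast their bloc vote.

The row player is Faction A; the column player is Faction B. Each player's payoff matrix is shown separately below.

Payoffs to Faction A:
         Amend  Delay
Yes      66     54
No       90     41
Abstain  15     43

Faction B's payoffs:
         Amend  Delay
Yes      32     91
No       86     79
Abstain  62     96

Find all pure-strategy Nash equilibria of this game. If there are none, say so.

Faction A against Amend: payoffs 66, 90, 15 → best response No.
Faction A against Delay: payoffs 54, 41, 43 → best response Yes.
Faction B against Yes: payoffs 32, 91 → best response Delay.
Faction B against No: payoffs 86, 79 → best response Amend.
Faction B against Abstain: payoffs 62, 96 → best response Delay.
Mutual best responses: (Yes, Delay); (No, Amend).

The pure Nash equilibria are (Yes, Delay); (No, Amend).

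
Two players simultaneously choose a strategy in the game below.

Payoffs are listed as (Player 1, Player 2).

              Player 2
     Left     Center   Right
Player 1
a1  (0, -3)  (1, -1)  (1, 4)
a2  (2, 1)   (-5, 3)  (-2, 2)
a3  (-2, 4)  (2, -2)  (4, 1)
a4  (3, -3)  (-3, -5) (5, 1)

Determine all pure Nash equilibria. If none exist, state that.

(a1, Left): Player 1 can switch to a2 (0 → 2). Not NE.
(a1, Center): Player 1 can switch to a3 (1 → 2). Not NE.
(a1, Right): Player 1 can switch to a3 (1 → 4). Not NE.
(a2, Left): Player 1 can switch to a4 (2 → 3). Not NE.
(a2, Center): Player 1 can switch to a1 (-5 → 1). Not NE.
(a2, Right): Player 1 can switch to a1 (-2 → 1). Not NE.
(a4, Right): Player 1 gets 5, best alternative 4; Player 2 gets 1, best alternative -3. No profitable deviation — NE.
(The remaining 5 profiles each have a profitable deviation by the same check.)

(a4, Right)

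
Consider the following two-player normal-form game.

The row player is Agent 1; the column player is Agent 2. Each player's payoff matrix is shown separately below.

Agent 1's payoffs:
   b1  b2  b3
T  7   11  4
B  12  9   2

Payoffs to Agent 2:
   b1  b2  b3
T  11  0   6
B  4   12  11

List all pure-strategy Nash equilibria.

Check each profile: it is a Nash equilibrium iff no player can strictly gain by switching unilaterally.
(T, b1): Agent 1 can switch to B (7 → 12). Not NE.
(T, b2): Agent 2 can switch to b1 (0 → 11). Not NE.
(T, b3): Agent 2 can switch to b1 (6 → 11). Not NE.
(B, b1): Agent 2 can switch to b2 (4 → 12). Not NE.
(B, b2): Agent 1 can switch to T (9 → 11). Not NE.
(B, b3): Agent 1 can switch to T (2 → 4). Not NE.

No pure-strategy Nash equilibrium.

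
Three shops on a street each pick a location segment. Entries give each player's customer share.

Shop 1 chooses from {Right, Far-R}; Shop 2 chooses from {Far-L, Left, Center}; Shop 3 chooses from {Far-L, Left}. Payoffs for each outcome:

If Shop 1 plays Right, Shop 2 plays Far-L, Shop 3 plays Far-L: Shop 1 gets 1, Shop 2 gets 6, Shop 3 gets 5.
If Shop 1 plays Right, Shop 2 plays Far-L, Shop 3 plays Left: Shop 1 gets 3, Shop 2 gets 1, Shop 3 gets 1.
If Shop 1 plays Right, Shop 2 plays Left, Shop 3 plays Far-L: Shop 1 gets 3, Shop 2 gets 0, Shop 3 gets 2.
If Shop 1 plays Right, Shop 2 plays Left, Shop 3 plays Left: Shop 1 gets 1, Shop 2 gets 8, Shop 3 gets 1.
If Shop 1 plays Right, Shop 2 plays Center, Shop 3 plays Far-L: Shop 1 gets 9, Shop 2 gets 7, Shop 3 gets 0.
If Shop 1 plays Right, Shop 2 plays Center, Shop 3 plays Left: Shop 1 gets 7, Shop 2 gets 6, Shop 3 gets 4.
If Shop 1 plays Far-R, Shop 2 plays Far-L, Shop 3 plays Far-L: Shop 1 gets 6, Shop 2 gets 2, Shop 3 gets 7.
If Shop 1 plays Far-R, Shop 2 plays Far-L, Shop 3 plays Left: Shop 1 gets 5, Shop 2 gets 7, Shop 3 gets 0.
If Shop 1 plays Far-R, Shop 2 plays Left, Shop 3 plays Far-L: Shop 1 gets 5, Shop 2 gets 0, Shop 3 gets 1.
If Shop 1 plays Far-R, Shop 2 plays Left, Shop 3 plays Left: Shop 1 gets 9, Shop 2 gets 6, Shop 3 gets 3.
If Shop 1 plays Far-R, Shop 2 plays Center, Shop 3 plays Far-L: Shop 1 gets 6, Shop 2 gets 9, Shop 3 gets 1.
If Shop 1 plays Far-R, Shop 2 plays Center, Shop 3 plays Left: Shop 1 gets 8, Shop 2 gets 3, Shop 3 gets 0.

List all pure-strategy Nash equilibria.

For each strategy profile, look for a profitable unilateral deviation.
(Right, Far-L, Far-L): Shop 1 can switch to Far-R (1 → 6). Not NE.
(Right, Far-L, Left): Shop 1 can switch to Far-R (3 → 5). Not NE.
(Right, Left, Far-L): Shop 1 can switch to Far-R (3 → 5). Not NE.
(Right, Left, Left): Shop 1 can switch to Far-R (1 → 9). Not NE.
(Right, Center, Far-L): Shop 3 can switch to Left (0 → 4). Not NE.
(Right, Center, Left): Shop 1 can switch to Far-R (7 → 8). Not NE.
(Far-R, Far-L, Far-L): Shop 2 can switch to Center (2 → 9). Not NE.
(Far-R, Far-L, Left): Shop 3 can switch to Far-L (0 → 7). Not NE.
(Far-R, Left, Far-L): Shop 2 can switch to Far-L (0 → 2). Not NE.
(Far-R, Left, Left): Shop 2 can switch to Far-L (6 → 7). Not NE.
(Far-R, Center, Far-L): Shop 1 can switch to Right (6 → 9). Not NE.
(Far-R, Center, Left): Shop 2 can switch to Far-L (3 → 7). Not NE.

There is no pure-strategy Nash equilibrium.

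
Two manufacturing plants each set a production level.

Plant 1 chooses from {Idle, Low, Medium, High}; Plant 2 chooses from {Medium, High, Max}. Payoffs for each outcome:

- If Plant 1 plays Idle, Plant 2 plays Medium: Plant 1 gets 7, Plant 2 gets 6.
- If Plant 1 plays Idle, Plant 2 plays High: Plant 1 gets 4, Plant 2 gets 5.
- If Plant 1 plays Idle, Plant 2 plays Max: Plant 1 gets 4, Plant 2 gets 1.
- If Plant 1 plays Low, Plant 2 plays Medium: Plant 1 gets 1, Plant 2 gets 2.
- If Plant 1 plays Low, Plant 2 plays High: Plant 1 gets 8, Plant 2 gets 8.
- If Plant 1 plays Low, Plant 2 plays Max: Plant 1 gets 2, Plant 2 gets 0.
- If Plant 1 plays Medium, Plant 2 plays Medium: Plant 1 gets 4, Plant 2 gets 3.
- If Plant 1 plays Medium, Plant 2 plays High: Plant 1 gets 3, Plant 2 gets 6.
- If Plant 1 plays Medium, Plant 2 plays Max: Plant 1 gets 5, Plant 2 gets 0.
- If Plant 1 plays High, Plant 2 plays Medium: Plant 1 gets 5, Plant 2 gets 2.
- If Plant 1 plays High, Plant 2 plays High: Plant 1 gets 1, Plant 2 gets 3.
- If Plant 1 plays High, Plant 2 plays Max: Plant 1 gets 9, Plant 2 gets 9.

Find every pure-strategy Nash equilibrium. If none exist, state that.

(Idle, Medium), (Low, High), (High, Max)

Plant 1 against Medium: payoffs 7, 1, 4, 5 → best response Idle.
Plant 1 against High: payoffs 4, 8, 3, 1 → best response Low.
Plant 1 against Max: payoffs 4, 2, 5, 9 → best response High.
Plant 2 against Idle: payoffs 6, 5, 1 → best response Medium.
Plant 2 against Low: payoffs 2, 8, 0 → best response High.
Plant 2 against Medium: payoffs 3, 6, 0 → best response High.
Plant 2 against High: payoffs 2, 3, 9 → best response Max.
Mutual best responses: (Idle, Medium); (Low, High); (High, Max).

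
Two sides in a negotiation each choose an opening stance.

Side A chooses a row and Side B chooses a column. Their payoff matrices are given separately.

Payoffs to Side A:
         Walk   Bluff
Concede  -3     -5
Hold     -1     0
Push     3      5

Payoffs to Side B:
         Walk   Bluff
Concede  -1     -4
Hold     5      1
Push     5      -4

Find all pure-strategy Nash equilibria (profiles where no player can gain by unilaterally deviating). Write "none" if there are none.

(Push, Walk)

Side A against Walk: payoffs -3, -1, 3 → best response Push.
Side A against Bluff: payoffs -5, 0, 5 → best response Push.
Side B against Concede: payoffs -1, -4 → best response Walk.
Side B against Hold: payoffs 5, 1 → best response Walk.
Side B against Push: payoffs 5, -4 → best response Walk.
Mutual best responses: (Push, Walk).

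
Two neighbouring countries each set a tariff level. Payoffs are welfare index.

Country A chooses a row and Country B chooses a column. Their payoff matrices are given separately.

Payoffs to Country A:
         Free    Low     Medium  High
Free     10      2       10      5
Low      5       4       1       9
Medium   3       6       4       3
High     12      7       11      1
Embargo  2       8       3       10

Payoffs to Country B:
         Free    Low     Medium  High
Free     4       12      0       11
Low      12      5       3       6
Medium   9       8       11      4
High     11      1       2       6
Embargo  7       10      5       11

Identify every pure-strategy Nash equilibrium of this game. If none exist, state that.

(Free, Free): Country A can switch to High (10 → 12). Not NE.
(Free, Low): Country A can switch to Low (2 → 4). Not NE.
(Free, Medium): Country A can switch to High (10 → 11). Not NE.
(Free, High): Country A can switch to Low (5 → 9). Not NE.
(Low, Free): Country A can switch to Free (5 → 10). Not NE.
(Low, Low): Country A can switch to Medium (4 → 6). Not NE.
(Low, Medium): Country A can switch to Free (1 → 10). Not NE.
(Low, High): Country A can switch to Embargo (9 → 10). Not NE.
(Medium, Free): Country A can switch to Free (3 → 10). Not NE.
(Medium, Low): Country A can switch to High (6 → 7). Not NE.
(Medium, Medium): Country A can switch to Free (4 → 10). Not NE.
(Medium, High): Country A can switch to Free (3 → 5). Not NE.
(High, Free): Country A gets 12, best alternative 10; Country B gets 11, best alternative 6. No profitable deviation — NE.
(Embargo, High): Country A gets 10, best alternative 9; Country B gets 11, best alternative 10. No profitable deviation — NE.
(The remaining 6 profiles each have a profitable deviation by the same check.)

Pure-strategy Nash equilibria: (High, Free); (Embargo, High)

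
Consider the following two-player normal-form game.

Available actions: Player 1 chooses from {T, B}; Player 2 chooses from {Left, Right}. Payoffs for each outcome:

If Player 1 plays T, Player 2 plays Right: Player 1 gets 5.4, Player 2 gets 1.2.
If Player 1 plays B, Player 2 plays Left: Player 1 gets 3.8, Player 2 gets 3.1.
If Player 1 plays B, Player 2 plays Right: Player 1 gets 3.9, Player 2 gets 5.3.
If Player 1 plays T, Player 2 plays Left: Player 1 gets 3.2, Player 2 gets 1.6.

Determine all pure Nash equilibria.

There is no pure-strategy Nash equilibrium.

(T, Left): Player 1 can switch to B (3.2 → 3.8). Not NE.
(T, Right): Player 2 can switch to Left (1.2 → 1.6). Not NE.
(B, Left): Player 2 can switch to Right (3.1 → 5.3). Not NE.
(B, Right): Player 1 can switch to T (3.9 → 5.4). Not NE.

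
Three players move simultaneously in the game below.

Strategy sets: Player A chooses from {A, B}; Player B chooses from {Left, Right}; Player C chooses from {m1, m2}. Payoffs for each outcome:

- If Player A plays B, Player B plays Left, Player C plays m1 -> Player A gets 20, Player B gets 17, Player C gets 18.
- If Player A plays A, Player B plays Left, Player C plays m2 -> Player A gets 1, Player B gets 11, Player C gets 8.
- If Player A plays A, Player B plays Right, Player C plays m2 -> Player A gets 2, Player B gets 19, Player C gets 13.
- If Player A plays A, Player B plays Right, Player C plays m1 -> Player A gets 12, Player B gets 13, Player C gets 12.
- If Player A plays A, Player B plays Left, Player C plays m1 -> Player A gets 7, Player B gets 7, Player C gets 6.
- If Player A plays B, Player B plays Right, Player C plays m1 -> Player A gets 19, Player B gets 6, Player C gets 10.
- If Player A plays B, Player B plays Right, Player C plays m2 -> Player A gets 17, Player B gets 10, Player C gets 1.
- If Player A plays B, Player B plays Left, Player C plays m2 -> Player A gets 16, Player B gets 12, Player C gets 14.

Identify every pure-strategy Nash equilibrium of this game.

Check each profile: it is a Nash equilibrium iff no player can strictly gain by switching unilaterally.
(A, Left, m1): Player A can switch to B (7 → 20). Not NE.
(A, Left, m2): Player A can switch to B (1 → 16). Not NE.
(A, Right, m1): Player A can switch to B (12 → 19). Not NE.
(A, Right, m2): Player A can switch to B (2 → 17). Not NE.
(B, Left, m1): Player A gets 20, best alternative 7; Player B gets 17, best alternative 6; Player C gets 18, best alternative 14. No profitable deviation — NE.
(B, Left, m2): Player C can switch to m1 (14 → 18). Not NE.
(B, Right, m1): Player B can switch to Left (6 → 17). Not NE.
(B, Right, m2): Player B can switch to Left (10 → 12). Not NE.

Pure NE: (B, Left, m1)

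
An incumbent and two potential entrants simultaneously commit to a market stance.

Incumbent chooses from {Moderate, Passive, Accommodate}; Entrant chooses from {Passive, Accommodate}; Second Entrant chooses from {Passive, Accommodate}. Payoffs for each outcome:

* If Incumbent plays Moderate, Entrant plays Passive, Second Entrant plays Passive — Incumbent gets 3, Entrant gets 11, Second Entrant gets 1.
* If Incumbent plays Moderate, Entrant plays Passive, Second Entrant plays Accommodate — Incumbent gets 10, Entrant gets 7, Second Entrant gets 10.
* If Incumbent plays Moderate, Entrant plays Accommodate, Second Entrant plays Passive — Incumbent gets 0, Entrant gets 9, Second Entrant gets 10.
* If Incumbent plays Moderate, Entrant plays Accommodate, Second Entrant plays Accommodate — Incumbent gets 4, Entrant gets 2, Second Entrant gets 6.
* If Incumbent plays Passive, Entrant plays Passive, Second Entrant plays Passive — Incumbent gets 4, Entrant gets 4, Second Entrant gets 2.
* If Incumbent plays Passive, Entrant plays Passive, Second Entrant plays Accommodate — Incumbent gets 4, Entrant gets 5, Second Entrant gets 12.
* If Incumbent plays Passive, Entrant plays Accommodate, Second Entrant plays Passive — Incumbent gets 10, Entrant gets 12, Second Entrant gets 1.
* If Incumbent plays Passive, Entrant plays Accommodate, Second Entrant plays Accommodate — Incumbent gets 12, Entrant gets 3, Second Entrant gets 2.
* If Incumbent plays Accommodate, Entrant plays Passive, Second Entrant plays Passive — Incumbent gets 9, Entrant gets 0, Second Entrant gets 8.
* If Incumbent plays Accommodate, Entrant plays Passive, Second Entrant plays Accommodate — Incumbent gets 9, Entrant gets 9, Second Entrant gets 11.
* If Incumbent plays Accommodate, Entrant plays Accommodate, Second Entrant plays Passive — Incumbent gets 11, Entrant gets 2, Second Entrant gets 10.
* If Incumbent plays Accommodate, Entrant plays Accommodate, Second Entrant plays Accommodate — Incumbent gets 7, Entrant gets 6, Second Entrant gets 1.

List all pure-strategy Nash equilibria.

Mark each player's best response to every combination of opponents' strategies; a profile where every player is best-responding is a pure Nash equilibrium.
Incumbent against (Passive, Passive): payoffs 3, 4, 9 → best response Accommodate.
Incumbent against (Passive, Accommodate): payoffs 10, 4, 9 → best response Moderate.
Incumbent against (Accommodate, Passive): payoffs 0, 10, 11 → best response Accommodate.
Incumbent against (Accommodate, Accommodate): payoffs 4, 12, 7 → best response Passive.
Entrant against (Moderate, Passive): payoffs 11, 9 → best response Passive.
Entrant against (Moderate, Accommodate): payoffs 7, 2 → best response Passive.
Entrant against (Passive, Passive): payoffs 4, 12 → best response Accommodate.
Entrant against (Passive, Accommodate): payoffs 5, 3 → best response Passive.
Entrant against (Accommodate, Passive): payoffs 0, 2 → best response Accommodate.
Entrant against (Accommodate, Accommodate): payoffs 9, 6 → best response Passive.
Second Entrant against (Moderate, Passive): payoffs 1, 10 → best response Accommodate.
Second Entrant against (Moderate, Accommodate): payoffs 10, 6 → best response Passive.
Second Entrant against (Passive, Passive): payoffs 2, 12 → best response Accommodate.
Second Entrant against (Passive, Accommodate): payoffs 1, 2 → best response Accommodate.
Second Entrant against (Accommodate, Passive): payoffs 8, 11 → best response Accommodate.
Second Entrant against (Accommodate, Accommodate): payoffs 10, 1 → best response Passive.
Mutual best responses: (Moderate, Passive, Accommodate); (Accommodate, Accommodate, Passive).

(Moderate, Passive, Accommodate); (Accommodate, Accommodate, Passive)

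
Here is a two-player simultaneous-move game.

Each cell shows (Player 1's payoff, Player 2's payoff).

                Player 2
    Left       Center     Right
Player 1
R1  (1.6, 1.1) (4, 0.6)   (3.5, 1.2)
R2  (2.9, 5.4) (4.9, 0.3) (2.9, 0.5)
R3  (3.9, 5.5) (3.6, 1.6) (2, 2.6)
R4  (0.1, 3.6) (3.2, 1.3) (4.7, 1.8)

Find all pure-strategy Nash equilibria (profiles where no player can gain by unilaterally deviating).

The unique pure-strategy Nash equilibrium is (R3, Left).

(R1, Left): Player 1 can switch to R2 (1.6 → 2.9). Not NE.
(R1, Center): Player 1 can switch to R2 (4 → 4.9). Not NE.
(R1, Right): Player 1 can switch to R4 (3.5 → 4.7). Not NE.
(R2, Left): Player 1 can switch to R3 (2.9 → 3.9). Not NE.
(R2, Center): Player 2 can switch to Left (0.3 → 5.4). Not NE.
(R2, Right): Player 1 can switch to R1 (2.9 → 3.5). Not NE.
(R3, Left): Player 1 gets 3.9, best alternative 2.9; Player 2 gets 5.5, best alternative 2.6. No profitable deviation — NE.
(R3, Center): Player 1 can switch to R1 (3.6 → 4). Not NE.
(R3, Right): Player 1 can switch to R1 (2 → 3.5). Not NE.
(R4, Left): Player 1 can switch to R1 (0.1 → 1.6). Not NE.
(R4, Center): Player 1 can switch to R1 (3.2 → 4). Not NE.
(R4, Right): Player 2 can switch to Left (1.8 → 3.6). Not NE.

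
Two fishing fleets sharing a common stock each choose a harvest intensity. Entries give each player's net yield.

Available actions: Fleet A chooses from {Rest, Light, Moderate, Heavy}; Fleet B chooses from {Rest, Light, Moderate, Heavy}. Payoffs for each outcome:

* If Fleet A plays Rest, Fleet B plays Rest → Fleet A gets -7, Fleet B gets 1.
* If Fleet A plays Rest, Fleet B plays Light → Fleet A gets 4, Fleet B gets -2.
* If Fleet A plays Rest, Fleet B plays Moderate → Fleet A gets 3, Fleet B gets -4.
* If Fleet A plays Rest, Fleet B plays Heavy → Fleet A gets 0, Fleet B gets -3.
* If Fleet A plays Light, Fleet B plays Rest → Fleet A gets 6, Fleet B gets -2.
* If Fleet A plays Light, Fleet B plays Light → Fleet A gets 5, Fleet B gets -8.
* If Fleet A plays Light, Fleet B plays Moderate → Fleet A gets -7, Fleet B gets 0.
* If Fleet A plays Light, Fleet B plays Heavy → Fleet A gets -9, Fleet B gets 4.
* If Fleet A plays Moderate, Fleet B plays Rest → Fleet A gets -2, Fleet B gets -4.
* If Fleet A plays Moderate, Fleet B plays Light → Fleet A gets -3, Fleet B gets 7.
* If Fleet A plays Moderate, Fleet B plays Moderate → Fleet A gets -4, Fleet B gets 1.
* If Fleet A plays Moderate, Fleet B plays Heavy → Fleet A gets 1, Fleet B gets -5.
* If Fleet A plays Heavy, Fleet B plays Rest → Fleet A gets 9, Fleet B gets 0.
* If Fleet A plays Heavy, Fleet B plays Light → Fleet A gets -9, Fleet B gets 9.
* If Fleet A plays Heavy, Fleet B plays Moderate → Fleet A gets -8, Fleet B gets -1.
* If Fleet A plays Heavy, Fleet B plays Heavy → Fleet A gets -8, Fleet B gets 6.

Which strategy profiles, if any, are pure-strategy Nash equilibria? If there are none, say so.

(Rest, Rest): Fleet A can switch to Light (-7 → 6). Not NE.
(Rest, Light): Fleet A can switch to Light (4 → 5). Not NE.
(Rest, Moderate): Fleet B can switch to Rest (-4 → 1). Not NE.
(Rest, Heavy): Fleet A can switch to Moderate (0 → 1). Not NE.
(Light, Rest): Fleet A can switch to Heavy (6 → 9). Not NE.
(Light, Light): Fleet B can switch to Rest (-8 → -2). Not NE.
(The remaining 10 profiles each have a profitable deviation by the same check.)

There is no pure-strategy Nash equilibrium.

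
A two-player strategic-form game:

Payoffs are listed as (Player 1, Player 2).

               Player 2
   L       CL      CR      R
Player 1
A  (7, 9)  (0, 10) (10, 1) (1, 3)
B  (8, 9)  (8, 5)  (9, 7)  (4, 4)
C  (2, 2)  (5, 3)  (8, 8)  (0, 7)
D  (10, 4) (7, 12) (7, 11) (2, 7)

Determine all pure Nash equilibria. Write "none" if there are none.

For each player, find the best response to each opponent profile; mutual best responses are the pure NE.
Player 1 against L: payoffs 7, 8, 2, 10 → best response D.
Player 1 against CL: payoffs 0, 8, 5, 7 → best response B.
Player 1 against CR: payoffs 10, 9, 8, 7 → best response A.
Player 1 against R: payoffs 1, 4, 0, 2 → best response B.
Player 2 against A: payoffs 9, 10, 1, 3 → best response CL.
Player 2 against B: payoffs 9, 5, 7, 4 → best response L.
Player 2 against C: payoffs 2, 3, 8, 7 → best response CR.
Player 2 against D: payoffs 4, 12, 11, 7 → best response CL.
No profile is a mutual best response for all players.

There is no pure-strategy Nash equilibrium.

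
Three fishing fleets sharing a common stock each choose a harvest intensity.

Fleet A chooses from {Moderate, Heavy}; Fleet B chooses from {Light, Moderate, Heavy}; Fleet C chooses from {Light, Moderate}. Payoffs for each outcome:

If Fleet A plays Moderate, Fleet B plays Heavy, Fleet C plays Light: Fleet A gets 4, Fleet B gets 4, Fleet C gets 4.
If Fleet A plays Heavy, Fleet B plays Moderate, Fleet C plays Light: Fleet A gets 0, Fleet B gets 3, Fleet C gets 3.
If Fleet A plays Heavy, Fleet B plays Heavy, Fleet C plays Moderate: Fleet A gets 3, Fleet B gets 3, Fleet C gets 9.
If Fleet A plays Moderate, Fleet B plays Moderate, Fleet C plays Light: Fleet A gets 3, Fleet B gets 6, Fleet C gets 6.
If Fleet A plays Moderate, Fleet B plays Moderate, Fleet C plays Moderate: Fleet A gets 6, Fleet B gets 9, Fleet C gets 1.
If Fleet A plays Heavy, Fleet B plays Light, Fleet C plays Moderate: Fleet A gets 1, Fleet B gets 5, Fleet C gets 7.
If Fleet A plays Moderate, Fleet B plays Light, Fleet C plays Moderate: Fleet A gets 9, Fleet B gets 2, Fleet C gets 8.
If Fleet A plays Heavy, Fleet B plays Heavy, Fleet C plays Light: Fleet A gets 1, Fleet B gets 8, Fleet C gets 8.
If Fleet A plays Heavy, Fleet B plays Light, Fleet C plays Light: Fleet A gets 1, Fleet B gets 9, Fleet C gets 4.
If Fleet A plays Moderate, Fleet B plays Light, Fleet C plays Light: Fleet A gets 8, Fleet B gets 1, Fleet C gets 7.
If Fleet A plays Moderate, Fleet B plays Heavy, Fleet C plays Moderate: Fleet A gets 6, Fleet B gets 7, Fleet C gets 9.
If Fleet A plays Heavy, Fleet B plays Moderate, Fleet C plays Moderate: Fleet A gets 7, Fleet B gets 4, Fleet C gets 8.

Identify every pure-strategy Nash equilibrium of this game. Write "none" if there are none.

For each strategy profile, look for a profitable unilateral deviation.
(Moderate, Light, Light): Fleet B can switch to Moderate (1 → 6). Not NE.
(Moderate, Light, Moderate): Fleet B can switch to Moderate (2 → 9). Not NE.
(Moderate, Moderate, Light): Fleet A gets 3, best alternative 0; Fleet B gets 6, best alternative 4; Fleet C gets 6, best alternative 1. No profitable deviation — NE.
(Moderate, Moderate, Moderate): Fleet A can switch to Heavy (6 → 7). Not NE.
(Moderate, Heavy, Light): Fleet B can switch to Moderate (4 → 6). Not NE.
(Moderate, Heavy, Moderate): Fleet B can switch to Moderate (7 → 9). Not NE.
(Heavy, Light, Light): Fleet A can switch to Moderate (1 → 8). Not NE.
(Heavy, Light, Moderate): Fleet A can switch to Moderate (1 → 9). Not NE.
(Heavy, Moderate, Light): Fleet A can switch to Moderate (0 → 3). Not NE.
(The remaining 3 profiles each have a profitable deviation by the same check.)

(Moderate, Moderate, Light)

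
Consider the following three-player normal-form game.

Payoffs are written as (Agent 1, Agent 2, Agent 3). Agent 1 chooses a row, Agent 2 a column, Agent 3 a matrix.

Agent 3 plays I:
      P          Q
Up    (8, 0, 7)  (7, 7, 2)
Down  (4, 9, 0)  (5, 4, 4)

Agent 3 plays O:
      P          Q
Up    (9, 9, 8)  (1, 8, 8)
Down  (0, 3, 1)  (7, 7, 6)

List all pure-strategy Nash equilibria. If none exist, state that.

Agent 1 against (P, I): payoffs 8, 4 → best response Up.
Agent 1 against (P, O): payoffs 9, 0 → best response Up.
Agent 1 against (Q, I): payoffs 7, 5 → best response Up.
Agent 1 against (Q, O): payoffs 1, 7 → best response Down.
Agent 2 against (Up, I): payoffs 0, 7 → best response Q.
Agent 2 against (Up, O): payoffs 9, 8 → best response P.
Agent 2 against (Down, I): payoffs 9, 4 → best response P.
Agent 2 against (Down, O): payoffs 3, 7 → best response Q.
Agent 3 against (Up, P): payoffs 7, 8 → best response O.
Agent 3 against (Up, Q): payoffs 2, 8 → best response O.
Agent 3 against (Down, P): payoffs 0, 1 → best response O.
Agent 3 against (Down, Q): payoffs 4, 6 → best response O.
Mutual best responses: (Up, P, O); (Down, Q, O).

Pure-strategy Nash equilibria: (Up, P, O) and (Down, Q, O)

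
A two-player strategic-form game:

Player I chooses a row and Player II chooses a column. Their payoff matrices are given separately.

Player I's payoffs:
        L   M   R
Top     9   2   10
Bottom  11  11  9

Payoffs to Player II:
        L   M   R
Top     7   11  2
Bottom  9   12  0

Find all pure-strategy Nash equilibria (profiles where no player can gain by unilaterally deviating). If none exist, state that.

(Top, L): Player I can switch to Bottom (9 → 11). Not NE.
(Top, M): Player I can switch to Bottom (2 → 11). Not NE.
(Top, R): Player II can switch to L (2 → 7). Not NE.
(Bottom, L): Player II can switch to M (9 → 12). Not NE.
(Bottom, M): Player I gets 11, best alternative 2; Player II gets 12, best alternative 9. No profitable deviation — NE.
(Bottom, R): Player I can switch to Top (9 → 10). Not NE.

(Bottom, M)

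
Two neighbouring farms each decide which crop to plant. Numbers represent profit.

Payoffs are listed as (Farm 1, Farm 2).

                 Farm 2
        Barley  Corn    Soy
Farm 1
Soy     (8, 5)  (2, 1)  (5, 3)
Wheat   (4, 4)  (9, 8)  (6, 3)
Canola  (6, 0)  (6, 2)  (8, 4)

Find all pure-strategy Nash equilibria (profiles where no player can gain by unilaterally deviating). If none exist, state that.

Mark each player's best response to every combination of opponents' strategies; a profile where every player is best-responding is a pure Nash equilibrium.
Farm 1 against Barley: payoffs 8, 4, 6 → best response Soy.
Farm 1 against Corn: payoffs 2, 9, 6 → best response Wheat.
Farm 1 against Soy: payoffs 5, 6, 8 → best response Canola.
Farm 2 against Soy: payoffs 5, 1, 3 → best response Barley.
Farm 2 against Wheat: payoffs 4, 8, 3 → best response Corn.
Farm 2 against Canola: payoffs 0, 2, 4 → best response Soy.
Mutual best responses: (Soy, Barley); (Wheat, Corn); (Canola, Soy).

(Soy, Barley), (Wheat, Corn), (Canola, Soy)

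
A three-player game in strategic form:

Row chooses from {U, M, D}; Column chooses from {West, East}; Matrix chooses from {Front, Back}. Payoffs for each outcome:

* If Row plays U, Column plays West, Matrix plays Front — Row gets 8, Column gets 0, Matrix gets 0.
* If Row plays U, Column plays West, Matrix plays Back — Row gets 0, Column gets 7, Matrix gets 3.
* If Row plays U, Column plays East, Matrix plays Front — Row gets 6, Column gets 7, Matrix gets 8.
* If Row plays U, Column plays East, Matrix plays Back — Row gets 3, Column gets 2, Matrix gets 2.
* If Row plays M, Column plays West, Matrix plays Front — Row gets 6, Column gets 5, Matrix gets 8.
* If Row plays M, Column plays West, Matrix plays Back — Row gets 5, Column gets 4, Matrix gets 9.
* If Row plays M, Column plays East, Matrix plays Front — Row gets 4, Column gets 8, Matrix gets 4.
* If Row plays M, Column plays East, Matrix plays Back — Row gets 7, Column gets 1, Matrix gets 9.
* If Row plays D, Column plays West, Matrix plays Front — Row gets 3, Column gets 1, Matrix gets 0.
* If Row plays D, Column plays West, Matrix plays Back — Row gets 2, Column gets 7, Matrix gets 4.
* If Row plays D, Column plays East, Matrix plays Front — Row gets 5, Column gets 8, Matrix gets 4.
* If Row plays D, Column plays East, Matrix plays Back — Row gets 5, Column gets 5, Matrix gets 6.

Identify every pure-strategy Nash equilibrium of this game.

Check each profile: it is a Nash equilibrium iff no player can strictly gain by switching unilaterally.
(U, West, Front): Column can switch to East (0 → 7). Not NE.
(U, West, Back): Row can switch to M (0 → 5). Not NE.
(U, East, Front): Row gets 6, best alternative 5; Column gets 7, best alternative 0; Matrix gets 8, best alternative 2. No profitable deviation — NE.
(U, East, Back): Row can switch to M (3 → 7). Not NE.
(M, West, Front): Row can switch to U (6 → 8). Not NE.
(M, West, Back): Row gets 5, best alternative 2; Column gets 4, best alternative 1; Matrix gets 9, best alternative 8. No profitable deviation — NE.
(M, East, Front): Row can switch to U (4 → 6). Not NE.
(M, East, Back): Column can switch to West (1 → 4). Not NE.
(D, West, Front): Row can switch to U (3 → 8). Not NE.
(D, West, Back): Row can switch to M (2 → 5). Not NE.
(D, East, Front): Row can switch to U (5 → 6). Not NE.
(D, East, Back): Row can switch to M (5 → 7). Not NE.

The pure Nash equilibria are (U, East, Front), (M, West, Back).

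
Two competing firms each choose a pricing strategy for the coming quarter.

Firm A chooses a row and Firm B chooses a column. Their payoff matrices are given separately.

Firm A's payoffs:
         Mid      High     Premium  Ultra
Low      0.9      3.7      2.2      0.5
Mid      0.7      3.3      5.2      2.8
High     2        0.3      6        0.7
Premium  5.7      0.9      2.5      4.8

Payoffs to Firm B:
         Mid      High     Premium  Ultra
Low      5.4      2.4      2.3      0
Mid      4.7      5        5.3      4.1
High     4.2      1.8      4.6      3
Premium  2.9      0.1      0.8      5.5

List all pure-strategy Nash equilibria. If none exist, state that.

(High, Premium), (Premium, Ultra)

For each strategy profile, look for a profitable unilateral deviation.
(Low, Mid): Firm A can switch to High (0.9 → 2). Not NE.
(Low, High): Firm B can switch to Mid (2.4 → 5.4). Not NE.
(Low, Premium): Firm A can switch to Mid (2.2 → 5.2). Not NE.
(Low, Ultra): Firm A can switch to Mid (0.5 → 2.8). Not NE.
(Mid, Mid): Firm A can switch to Low (0.7 → 0.9). Not NE.
(Mid, High): Firm A can switch to Low (3.3 → 3.7). Not NE.
(Mid, Premium): Firm A can switch to High (5.2 → 6). Not NE.
(Mid, Ultra): Firm A can switch to Premium (2.8 → 4.8). Not NE.
(High, Premium): Firm A gets 6, best alternative 5.2; Firm B gets 4.6, best alternative 4.2. No profitable deviation — NE.
(Premium, Ultra): Firm A gets 4.8, best alternative 2.8; Firm B gets 5.5, best alternative 2.9. No profitable deviation — NE.
(The remaining 6 profiles each have a profitable deviation by the same check.)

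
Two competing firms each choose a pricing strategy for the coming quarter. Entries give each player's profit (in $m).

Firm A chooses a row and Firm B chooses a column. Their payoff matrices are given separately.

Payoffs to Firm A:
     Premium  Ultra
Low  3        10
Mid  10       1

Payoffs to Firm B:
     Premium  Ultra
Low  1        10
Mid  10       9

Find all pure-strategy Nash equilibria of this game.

(Low, Ultra); (Mid, Premium)

Firm A against Premium: payoffs 3, 10 → best response Mid.
Firm A against Ultra: payoffs 10, 1 → best response Low.
Firm B against Low: payoffs 1, 10 → best response Ultra.
Firm B against Mid: payoffs 10, 9 → best response Premium.
Mutual best responses: (Low, Ultra); (Mid, Premium).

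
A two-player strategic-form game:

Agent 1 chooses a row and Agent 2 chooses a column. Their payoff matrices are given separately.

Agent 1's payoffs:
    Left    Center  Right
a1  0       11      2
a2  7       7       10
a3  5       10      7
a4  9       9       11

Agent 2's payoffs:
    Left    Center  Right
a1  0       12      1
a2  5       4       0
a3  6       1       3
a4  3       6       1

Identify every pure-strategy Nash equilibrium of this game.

Pure NE: (a1, Center)

(a1, Left): Agent 1 can switch to a2 (0 → 7). Not NE.
(a1, Center): Agent 1 gets 11, best alternative 10; Agent 2 gets 12, best alternative 1. No profitable deviation — NE.
(a1, Right): Agent 1 can switch to a2 (2 → 10). Not NE.
(a2, Left): Agent 1 can switch to a4 (7 → 9). Not NE.
(a2, Center): Agent 1 can switch to a1 (7 → 11). Not NE.
(a2, Right): Agent 1 can switch to a4 (10 → 11). Not NE.
(a3, Left): Agent 1 can switch to a2 (5 → 7). Not NE.
(a3, Center): Agent 1 can switch to a1 (10 → 11). Not NE.
(a3, Right): Agent 1 can switch to a2 (7 → 10). Not NE.
(The remaining 3 profiles each have a profitable deviation by the same check.)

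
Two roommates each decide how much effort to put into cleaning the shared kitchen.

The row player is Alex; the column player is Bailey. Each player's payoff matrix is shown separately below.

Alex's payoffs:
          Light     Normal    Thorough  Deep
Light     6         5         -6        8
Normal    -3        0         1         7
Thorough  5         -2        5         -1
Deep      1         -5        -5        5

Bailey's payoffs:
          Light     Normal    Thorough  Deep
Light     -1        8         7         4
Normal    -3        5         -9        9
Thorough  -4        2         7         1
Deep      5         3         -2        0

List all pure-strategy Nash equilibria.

Pure-strategy Nash equilibria: (Light, Normal); (Thorough, Thorough)

(Light, Light): Bailey can switch to Normal (-1 → 8). Not NE.
(Light, Normal): Alex gets 5, best alternative 0; Bailey gets 8, best alternative 7. No profitable deviation — NE.
(Light, Thorough): Alex can switch to Normal (-6 → 1). Not NE.
(Light, Deep): Bailey can switch to Normal (4 → 8). Not NE.
(Normal, Light): Alex can switch to Light (-3 → 6). Not NE.
(Normal, Normal): Alex can switch to Light (0 → 5). Not NE.
(Normal, Thorough): Alex can switch to Thorough (1 → 5). Not NE.
(Normal, Deep): Alex can switch to Light (7 → 8). Not NE.
(Thorough, Light): Alex can switch to Light (5 → 6). Not NE.
(Thorough, Thorough): Alex gets 5, best alternative 1; Bailey gets 7, best alternative 2. No profitable deviation — NE.
(The remaining 6 profiles each have a profitable deviation by the same check.)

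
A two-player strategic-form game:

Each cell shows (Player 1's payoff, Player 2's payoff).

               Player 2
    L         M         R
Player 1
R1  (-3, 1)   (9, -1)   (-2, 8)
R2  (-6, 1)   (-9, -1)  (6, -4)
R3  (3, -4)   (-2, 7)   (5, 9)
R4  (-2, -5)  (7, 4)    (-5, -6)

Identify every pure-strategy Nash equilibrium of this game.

Player 1 against L: payoffs -3, -6, 3, -2 → best response R3.
Player 1 against M: payoffs 9, -9, -2, 7 → best response R1.
Player 1 against R: payoffs -2, 6, 5, -5 → best response R2.
Player 2 against R1: payoffs 1, -1, 8 → best response R.
Player 2 against R2: payoffs 1, -1, -4 → best response L.
Player 2 against R3: payoffs -4, 7, 9 → best response R.
Player 2 against R4: payoffs -5, 4, -6 → best response M.
No profile is a mutual best response for all players.

This game has no pure Nash equilibrium.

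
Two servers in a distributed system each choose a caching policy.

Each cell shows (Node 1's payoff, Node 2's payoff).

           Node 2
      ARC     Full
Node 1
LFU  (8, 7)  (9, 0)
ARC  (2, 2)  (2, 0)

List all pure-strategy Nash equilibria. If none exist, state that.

Mark each player's best response to every combination of opponents' strategies; a profile where every player is best-responding is a pure Nash equilibrium.
Node 1 against ARC: payoffs 8, 2 → best response LFU.
Node 1 against Full: payoffs 9, 2 → best response LFU.
Node 2 against LFU: payoffs 7, 0 → best response ARC.
Node 2 against ARC: payoffs 2, 0 → best response ARC.
Mutual best responses: (LFU, ARC).

The unique pure-strategy Nash equilibrium is (LFU, ARC).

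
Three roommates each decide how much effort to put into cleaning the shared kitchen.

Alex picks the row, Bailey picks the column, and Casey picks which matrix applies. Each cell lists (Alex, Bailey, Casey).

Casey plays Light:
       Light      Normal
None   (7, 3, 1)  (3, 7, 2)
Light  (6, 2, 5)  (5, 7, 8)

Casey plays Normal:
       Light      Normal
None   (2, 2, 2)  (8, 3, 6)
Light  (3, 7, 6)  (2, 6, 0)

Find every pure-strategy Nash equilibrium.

Pure-strategy Nash equilibria: (None, Normal, Normal) and (Light, Light, Normal) and (Light, Normal, Light)

Mark each player's best response to every combination of opponents' strategies; a profile where every player is best-responding is a pure Nash equilibrium.
Alex against (Light, Light): payoffs 7, 6 → best response None.
Alex against (Light, Normal): payoffs 2, 3 → best response Light.
Alex against (Normal, Light): payoffs 3, 5 → best response Light.
Alex against (Normal, Normal): payoffs 8, 2 → best response None.
Bailey against (None, Light): payoffs 3, 7 → best response Normal.
Bailey against (None, Normal): payoffs 2, 3 → best response Normal.
Bailey against (Light, Light): payoffs 2, 7 → best response Normal.
Bailey against (Light, Normal): payoffs 7, 6 → best response Light.
Casey against (None, Light): payoffs 1, 2 → best response Normal.
Casey against (None, Normal): payoffs 2, 6 → best response Normal.
Casey against (Light, Light): payoffs 5, 6 → best response Normal.
Casey against (Light, Normal): payoffs 8, 0 → best response Light.
Mutual best responses: (None, Normal, Normal); (Light, Light, Normal); (Light, Normal, Light).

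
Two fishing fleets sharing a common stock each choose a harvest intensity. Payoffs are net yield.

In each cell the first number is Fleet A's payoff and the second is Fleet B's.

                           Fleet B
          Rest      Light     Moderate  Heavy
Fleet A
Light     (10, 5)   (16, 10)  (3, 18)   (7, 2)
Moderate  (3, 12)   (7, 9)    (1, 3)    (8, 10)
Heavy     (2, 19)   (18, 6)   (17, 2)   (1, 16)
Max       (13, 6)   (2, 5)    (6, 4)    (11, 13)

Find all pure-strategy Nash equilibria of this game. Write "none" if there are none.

The unique pure-strategy Nash equilibrium is (Max, Heavy).

Fleet A against Rest: payoffs 10, 3, 2, 13 → best response Max.
Fleet A against Light: payoffs 16, 7, 18, 2 → best response Heavy.
Fleet A against Moderate: payoffs 3, 1, 17, 6 → best response Heavy.
Fleet A against Heavy: payoffs 7, 8, 1, 11 → best response Max.
Fleet B against Light: payoffs 5, 10, 18, 2 → best response Moderate.
Fleet B against Moderate: payoffs 12, 9, 3, 10 → best response Rest.
Fleet B against Heavy: payoffs 19, 6, 2, 16 → best response Rest.
Fleet B against Max: payoffs 6, 5, 4, 13 → best response Heavy.
Mutual best responses: (Max, Heavy).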